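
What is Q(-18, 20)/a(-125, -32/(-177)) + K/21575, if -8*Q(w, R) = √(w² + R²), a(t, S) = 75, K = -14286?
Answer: -14286/21575 - √181/300 ≈ -0.70700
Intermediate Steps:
Q(w, R) = -√(R² + w²)/8 (Q(w, R) = -√(w² + R²)/8 = -√(R² + w²)/8)
Q(-18, 20)/a(-125, -32/(-177)) + K/21575 = -√(20² + (-18)²)/8/75 - 14286/21575 = -√(400 + 324)/8*(1/75) - 14286*1/21575 = -√181/4*(1/75) - 14286/21575 = -√181/300 - 14286/21575 = -14286/21575 - √181/300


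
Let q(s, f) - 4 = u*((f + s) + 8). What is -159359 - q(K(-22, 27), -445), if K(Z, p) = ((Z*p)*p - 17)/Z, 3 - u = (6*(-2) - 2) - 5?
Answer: -165804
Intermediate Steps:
u = 22 (u = 3 - ((6*(-2) - 2) - 5) = 3 - ((-12 - 2) - 5) = 3 - (-14 - 5) = 3 - 1*(-19) = 3 + 19 = 22)
K(Z, p) = (-17 + Z*p²)/Z (K(Z, p) = (Z*p² - 17)/Z = (-17 + Z*p²)/Z)
q(s, f) = 180 + 22*f + 22*s (q(s, f) = 4 + 22*((f + s) + 8) = 4 + 22*(8 + f + s) = 4 + (176 + 22*f + 22*s) = 180 + 22*f + 22*s)
-159359 - q(K(-22, 27), -445) = -159359 - (180 + 22*(-445) + 22*(27² - 17/(-22))) = -159359 - (180 - 9790 + 22*(729 - 17*(-1/22))) = -159359 - (180 - 9790 + 22*(729 + 17/22)) = -159359 - (180 - 9790 + 22*(16055/22)) = -159359 - (180 - 9790 + 16055) = -159359 - 1*6445 = -159359 - 6445 = -165804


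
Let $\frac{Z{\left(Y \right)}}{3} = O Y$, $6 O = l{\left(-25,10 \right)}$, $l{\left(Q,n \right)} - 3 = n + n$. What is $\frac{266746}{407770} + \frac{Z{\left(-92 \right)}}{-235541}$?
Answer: $\frac{31630520123}{48023276785} \approx 0.65865$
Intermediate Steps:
$l{\left(Q,n \right)} = 3 + 2 n$ ($l{\left(Q,n \right)} = 3 + \left(n + n\right) = 3 + 2 n$)
$O = \frac{23}{6}$ ($O = \frac{3 + 2 \cdot 10}{6} = \frac{3 + 20}{6} = \frac{1}{6} \cdot 23 = \frac{23}{6} \approx 3.8333$)
$Z{\left(Y \right)} = \frac{23 Y}{2}$ ($Z{\left(Y \right)} = 3 \frac{23 Y}{6} = \frac{23 Y}{2}$)
$\frac{266746}{407770} + \frac{Z{\left(-92 \right)}}{-235541} = \frac{266746}{407770} + \frac{\frac{23}{2} \left(-92\right)}{-235541} = 266746 \cdot \frac{1}{407770} - - \frac{1058}{235541} = \frac{133373}{203885} + \frac{1058}{235541} = \frac{31630520123}{48023276785}$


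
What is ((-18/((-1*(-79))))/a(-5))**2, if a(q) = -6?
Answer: 9/6241 ≈ 0.0014421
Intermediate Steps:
((-18/((-1*(-79))))/a(-5))**2 = (-18/((-1*(-79)))/(-6))**2 = (-18/79*(-1/6))**2 = (3/79)**2 = 9/6241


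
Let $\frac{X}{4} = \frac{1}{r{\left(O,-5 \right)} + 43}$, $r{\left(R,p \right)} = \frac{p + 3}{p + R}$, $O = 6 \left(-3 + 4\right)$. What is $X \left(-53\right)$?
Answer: $- \frac{212}{41} \approx -5.1707$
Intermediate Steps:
$O = 6$ ($O = 6 \cdot 1 = 6$)
$r{\left(R,p \right)} = \frac{3 + p}{R + p}$
$X = \frac{4}{41}$ ($X = \frac{4}{\frac{3 - 5}{6 - 5} + 43} = \frac{4}{1^{-1} \left(-2\right) + 43} = \frac{4}{1 \left(-2\right) + 43} = \frac{4}{-2 + 43} = \frac{4}{41} \approx 0.097561$)
$X \left(-53\right) = \frac{4}{41} \left(-53\right) = - \frac{212}{41}$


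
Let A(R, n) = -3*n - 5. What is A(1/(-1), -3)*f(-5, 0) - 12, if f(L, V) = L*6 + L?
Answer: -152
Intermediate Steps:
A(R, n) = -5 - 3*n
f(L, V) = 7*L (f(L, V) = 6*L + L = 7*L)
A(1/(-1), -3)*f(-5, 0) - 12 = (-5 - 3*(-3))*(7*(-5)) - 12 = (-5 + 9)*(-35) - 12 = 4*(-35) - 12 = -140 - 12 = -152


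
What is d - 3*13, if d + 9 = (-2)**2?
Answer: -44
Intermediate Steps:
d = -5 (d = -9 + (-2)**2 = -9 + 4 = -5)
d - 3*13 = -5 - 3*13 = -5 - 39 = -44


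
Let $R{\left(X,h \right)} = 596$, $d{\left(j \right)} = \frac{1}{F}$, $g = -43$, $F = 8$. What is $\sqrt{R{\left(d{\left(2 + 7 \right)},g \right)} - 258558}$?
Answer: $i \sqrt{257962} \approx 507.9 i$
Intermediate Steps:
$d{\left(j \right)} = \frac{1}{8}$
$\sqrt{R{\left(d{\left(2 + 7 \right)},g \right)} - 258558} = \sqrt{596 - 258558} = \sqrt{-257962} = i \sqrt{257962}$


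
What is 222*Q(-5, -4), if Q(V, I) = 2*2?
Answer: 888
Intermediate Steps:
Q(V, I) = 4
222*Q(-5, -4) = 222*4 = 888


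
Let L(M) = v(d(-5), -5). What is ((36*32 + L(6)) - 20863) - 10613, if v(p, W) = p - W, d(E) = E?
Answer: -30324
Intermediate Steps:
L(M) = 0 (L(M) = -5 - 1*(-5) = -5 + 5 = 0)
((36*32 + L(6)) - 20863) - 10613 = ((36*32 + 0) - 20863) - 10613 = ((1152 + 0) - 20863) - 10613 = (1152 - 20863) - 10613 = -19711 - 10613 = -30324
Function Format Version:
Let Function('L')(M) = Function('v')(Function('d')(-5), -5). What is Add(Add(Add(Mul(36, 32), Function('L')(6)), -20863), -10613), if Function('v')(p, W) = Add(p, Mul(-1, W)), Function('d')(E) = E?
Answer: -30324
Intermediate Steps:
Function('L')(M) = 0 (Function('L')(M) = Add(-5, Mul(-1, -5)) = Add(-5, 5) = 0)
Add(Add(Add(Mul(36, 32), Function('L')(6)), -20863), -10613) = Add(Add(Add(Mul(36, 32), 0), -20863), -10613) = Add(Add(Add(1152, 0), -20863), -10613) = Add(Add(1152, -20863), -10613) = Add(-19711, -10613) = -30324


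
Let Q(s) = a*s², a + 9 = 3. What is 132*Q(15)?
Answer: -178200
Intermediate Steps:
a = -6 (a = -9 + 3 = -6)
Q(s) = -6*s²
132*Q(15) = 132*(-6*15²) = 132*(-6*225) = 132*(-1350) = -178200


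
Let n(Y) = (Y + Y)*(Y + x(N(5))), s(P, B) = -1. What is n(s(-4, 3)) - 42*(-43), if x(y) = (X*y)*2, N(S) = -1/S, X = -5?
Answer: 1804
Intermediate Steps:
x(y) = -10*y (x(y) = -5*y*2 = -10*y)
n(Y) = 2*Y*(2 + Y) (n(Y) = (Y + Y)*(Y - (-10)/5) = (2*Y)*(Y - (-10)/5) = (2*Y)*(Y - 10*(-⅕)) = (2*Y)*(Y + 2) = (2*Y)*(2 + Y) = 2*Y*(2 + Y))
n(s(-4, 3)) - 42*(-43) = 2*(-1)*(2 - 1) - 42*(-43) = 2*(-1)*1 + 1806 = -2 + 1806 = 1804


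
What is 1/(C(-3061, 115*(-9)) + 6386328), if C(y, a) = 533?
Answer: 1/6386861 ≈ 1.5657e-7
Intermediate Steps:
1/(C(-3061, 115*(-9)) + 6386328) = 1/(533 + 6386328) = 1/6386861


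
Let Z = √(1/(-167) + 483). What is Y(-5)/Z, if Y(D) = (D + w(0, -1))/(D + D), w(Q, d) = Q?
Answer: √3367555/80660 ≈ 0.022751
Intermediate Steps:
Z = 2*√3367555/167 (Z = √(-1/167 + 483) = √(80660/167) = 2*√3367555/167 ≈ 21.977)
Y(D) = ½ (Y(D) = (D + 0)/(D + D) = D/((2*D)) = D*(1/(2*D)) = ½)
Y(-5)/Z = 1/(2*((2*√3367555/167))) = (√3367555/40330)/2 = √3367555/80660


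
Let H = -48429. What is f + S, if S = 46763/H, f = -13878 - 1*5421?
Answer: -934678034/48429 ≈ -19300.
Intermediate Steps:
f = -19299 (f = -13878 - 5421 = -19299)
S = -46763/48429 (S = 46763/(-48429) = 46763*(-1/48429) = -46763/48429 ≈ -0.96560)
f + S = -19299 - 46763/48429 = -934678034/48429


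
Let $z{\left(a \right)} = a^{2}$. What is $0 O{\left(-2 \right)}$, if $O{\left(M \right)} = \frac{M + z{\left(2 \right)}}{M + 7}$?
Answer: $0$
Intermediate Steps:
$O{\left(M \right)} = \frac{4 + M}{7 + M}$ ($O{\left(M \right)} = \frac{M + 2^{2}}{M + 7} = \frac{M + 4}{7 + M} = \frac{4 + M}{7 + M}$)
$0 O{\left(-2 \right)} = 0 \frac{4 - 2}{7 - 2} = 0 \cdot \frac{1}{5} \cdot 2 = 0 \cdot \frac{2}{5} = 0$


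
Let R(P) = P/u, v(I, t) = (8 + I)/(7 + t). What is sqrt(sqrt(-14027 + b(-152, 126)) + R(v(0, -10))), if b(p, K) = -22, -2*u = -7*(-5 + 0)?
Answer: sqrt(1680 + 33075*I*sqrt(1561))/105 ≈ 7.7033 + 7.6934*I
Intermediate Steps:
u = -35/2 (u = -(-7)*(-5 + 0)/2 = -(-7)*(-5)/2 = -1/2*35 = -35/2 ≈ -17.500)
v(I, t) = (8 + I)/(7 + t)
R(P) = -2*P/35 (R(P) = P/(-35/2) = P*(-2/35) = -2*P/35)
sqrt(sqrt(-14027 + b(-152, 126)) + R(v(0, -10))) = sqrt(sqrt(-14027 - 22) - 2*(8 + 0)/(35*(7 - 10))) = sqrt(sqrt(-14049) - 2*8/(35*(-3))) = sqrt(3*I*sqrt(1561) - (-2)*8/105) = sqrt(3*I*sqrt(1561) - 2/35*(-8/3)) = sqrt(3*I*sqrt(1561) + 16/105) = sqrt(16/105 + 3*I*sqrt(1561))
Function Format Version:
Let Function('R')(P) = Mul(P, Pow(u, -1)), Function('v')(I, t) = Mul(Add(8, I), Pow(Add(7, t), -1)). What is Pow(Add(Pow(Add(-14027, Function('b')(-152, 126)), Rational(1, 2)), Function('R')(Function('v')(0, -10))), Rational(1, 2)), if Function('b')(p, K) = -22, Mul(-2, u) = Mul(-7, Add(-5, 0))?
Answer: Mul(Rational(1, 105), Pow(Add(1680, Mul(33075, I, Pow(1561, Rational(1, 2)))), Rational(1, 2))) ≈ Add(7.7033, Mul(7.6934, I))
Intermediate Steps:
u = Rational(-35, 2) (u = Mul(Rational(-1, 2), Mul(-7, Add(-5, 0))) = Mul(Rational(-1, 2), Mul(-7, -5)) = Mul(Rational(-1, 2), 35) = Rational(-35, 2) ≈ -17.500)
Function('v')(I, t) = Mul(Pow(Add(7, t), -1), Add(8, I))
Function('R')(P) = Mul(Rational(-2, 35), P) (Function('R')(P) = Mul(P, Pow(Rational(-35, 2), -1)) = Mul(P, Rational(-2, 35)) = Mul(Rational(-2, 35), P))
Pow(Add(Pow(Add(-14027, Function('b')(-152, 126)), Rational(1, 2)), Function('R')(Function('v')(0, -10))), Rational(1, 2)) = Pow(Add(Pow(Add(-14027, -22), Rational(1, 2)), Mul(Rational(-2, 35), Mul(Pow(Add(7, -10), -1), Add(8, 0)))), Rational(1, 2)) = Pow(Add(Pow(-14049, Rational(1, 2)), Mul(Rational(-2, 35), Mul(Pow(-3, -1), 8))), Rational(1, 2)) = Pow(Add(Mul(3, I, Pow(1561, Rational(1, 2))), Mul(Rational(-2, 35), Mul(Rational(-1, 3), 8))), Rational(1, 2)) = Pow(Add(Mul(3, I, Pow(1561, Rational(1, 2))), Mul(Rational(-2, 35), Rational(-8, 3))), Rational(1, 2)) = Pow(Add(Mul(3, I, Pow(1561, Rational(1, 2))), Rational(16, 105)), Rational(1, 2)) = Pow(Add(Rational(16, 105), Mul(3, I, Pow(1561, Rational(1, 2)))), Rational(1, 2))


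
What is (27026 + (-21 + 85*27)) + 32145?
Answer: 61445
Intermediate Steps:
(27026 + (-21 + 85*27)) + 32145 = (27026 + (-21 + 2295)) + 32145 = (27026 + 2274) + 32145 = 29300 + 32145 = 61445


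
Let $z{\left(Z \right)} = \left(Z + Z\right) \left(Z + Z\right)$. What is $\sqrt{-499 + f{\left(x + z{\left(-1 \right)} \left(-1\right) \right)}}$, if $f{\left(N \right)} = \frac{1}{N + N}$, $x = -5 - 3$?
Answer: $\frac{i \sqrt{71862}}{12} \approx 22.339 i$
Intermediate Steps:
$x = -8$ ($x = -5 - 3 = -8$)
$z{\left(Z \right)} = 4 Z^{2}$ ($z{\left(Z \right)} = 2 Z 2 Z = 4 Z^{2}$)
$f{\left(N \right)} = \frac{1}{2 N}$
$\sqrt{-499 + f{\left(x + z{\left(-1 \right)} \left(-1\right) \right)}} = \sqrt{-499 + \frac{1}{2 \left(-8 + 4 \left(-1\right)^{2} \left(-1\right)\right)}} = \sqrt{-499 + \frac{1}{2 \left(-8 + 4 \cdot 1 \left(-1\right)\right)}} = \sqrt{-499 + \frac{1}{2 \left(-8 + 4 \left(-1\right)\right)}} = \sqrt{-499 + \frac{1}{2 \left(-8 - 4\right)}} = \sqrt{-499 + \frac{1}{2 \left(-12\right)}} = \sqrt{-499 + \frac{1}{2} \left(- \frac{1}{12}\right)} = \sqrt{-499 - \frac{1}{24}} = \sqrt{- \frac{11977}{24}} = \frac{i \sqrt{71862}}{12}$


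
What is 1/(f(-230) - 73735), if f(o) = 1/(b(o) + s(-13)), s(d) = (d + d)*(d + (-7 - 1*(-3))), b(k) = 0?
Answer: -442/32590869 ≈ -1.3562e-5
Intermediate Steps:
s(d) = 2*d*(-4 + d) (s(d) = (2*d)*(d + (-7 + 3)) = (2*d)*(d - 4) = (2*d)*(-4 + d) = 2*d*(-4 + d))
f(o) = 1/442 (f(o) = 1/(0 + 2*(-13)*(-4 - 13)) = 1/(0 + 2*(-13)*(-17)) = 1/(0 + 442) = 1/442)
1/(f(-230) - 73735) = 1/(1/442 - 73735) = 1/(-32590869/442) = -442/32590869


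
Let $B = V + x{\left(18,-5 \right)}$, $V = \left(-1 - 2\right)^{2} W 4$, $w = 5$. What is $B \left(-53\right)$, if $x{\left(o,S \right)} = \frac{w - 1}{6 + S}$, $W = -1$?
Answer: $1696$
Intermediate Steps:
$x{\left(o,S \right)} = \frac{4}{6 + S}$ ($x{\left(o,S \right)} = \frac{5 - 1}{6 + S} = \frac{4}{6 + S}$)
$V = -36$ ($V = \left(-1 - 2\right)^{2} \left(-1\right) 4 = \left(-3\right)^{2} \left(-1\right) 4 = 9 \left(-1\right) 4 = \left(-9\right) 4 = -36$)
$B = -32$ ($B = -36 + \frac{4}{6 - 5} = -36 + \frac{4}{1} = -36 + 4 \cdot 1 = -36 + 4 = -32$)
$B \left(-53\right) = \left(-32\right) \left(-53\right) = 1696$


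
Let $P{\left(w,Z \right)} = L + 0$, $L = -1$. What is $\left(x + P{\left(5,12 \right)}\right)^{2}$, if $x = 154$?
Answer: $23409$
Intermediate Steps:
$P{\left(w,Z \right)} = -1$ ($P{\left(w,Z \right)} = -1 + 0 = -1$)
$\left(x + P{\left(5,12 \right)}\right)^{2} = \left(154 - 1\right)^{2} = 153^{2} = 23409$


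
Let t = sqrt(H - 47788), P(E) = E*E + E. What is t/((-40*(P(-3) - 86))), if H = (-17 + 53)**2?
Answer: I*sqrt(11623)/1600 ≈ 0.067381*I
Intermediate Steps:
P(E) = E + E**2 (P(E) = E**2 + E = E + E**2)
H = 1296 (H = 36**2 = 1296)
t = 2*I*sqrt(11623) (t = sqrt(1296 - 47788) = sqrt(-46492) = 2*I*sqrt(11623) ≈ 215.62*I)
t/((-40*(P(-3) - 86))) = (2*I*sqrt(11623))/((-40*(-3*(1 - 3) - 86))) = (2*I*sqrt(11623))/((-40*(-3*(-2) - 86))) = (2*I*sqrt(11623))/((-40*(6 - 86))) = (2*I*sqrt(11623))/((-40*(-80))) = (2*I*sqrt(11623))/3200 = (2*I*sqrt(11623))*(1/3200) = I*sqrt(11623)/1600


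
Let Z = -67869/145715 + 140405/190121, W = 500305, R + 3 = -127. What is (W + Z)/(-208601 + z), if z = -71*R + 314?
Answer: -13860197875154501/5514571919931355 ≈ -2.5134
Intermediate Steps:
R = -130 (R = -3 - 127 = -130)
z = 9544 (z = -71*(-130) + 314 = 9230 + 314 = 9544)
Z = 7555792426/27703481515 (Z = -67869*1/145715 + 140405*(1/190121) = -67869/145715 + 140405/190121 = 7555792426/27703481515 ≈ 0.27274)
(W + Z)/(-208601 + z) = (500305 + 7555792426/27703481515)/(-208601 + 9544) = (13860197875154501/27703481515)/(-199057) = (13860197875154501/27703481515)*(-1/199057) = -13860197875154501/5514571919931355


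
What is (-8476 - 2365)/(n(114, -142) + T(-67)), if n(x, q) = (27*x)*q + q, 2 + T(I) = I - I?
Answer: 10841/437220 ≈ 0.024795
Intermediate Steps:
T(I) = -2 (T(I) = -2 + (I - I) = -2 + 0 = -2)
n(x, q) = q + 27*q*x (n(x, q) = 27*q*x + q = q + 27*q*x)
(-8476 - 2365)/(n(114, -142) + T(-67)) = (-8476 - 2365)/(-142*(1 + 27*114) - 2) = -10841/(-142*(1 + 3078) - 2) = -10841/(-142*3079 - 2) = -10841/(-437218 - 2) = -10841/(-437220) = -10841*(-1/437220) = 10841/437220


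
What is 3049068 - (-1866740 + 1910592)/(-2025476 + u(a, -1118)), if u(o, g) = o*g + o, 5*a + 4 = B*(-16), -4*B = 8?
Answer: 7743608287967/2539664 ≈ 3.0491e+6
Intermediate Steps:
B = -2 (B = -¼*8 = -2)
a = 28/5 (a = -⅘ + (-2*(-16))/5 = -⅘ + (⅕)*32 = -⅘ + 32/5 = 28/5 ≈ 5.6000)
u(o, g) = o + g*o (u(o, g) = g*o + o = o + g*o)
3049068 - (-1866740 + 1910592)/(-2025476 + u(a, -1118)) = 3049068 - (-1866740 + 1910592)/(-2025476 + 28*(1 - 1118)/5) = 3049068 - 43852/(-2025476 + (28/5)*(-1117)) = 3049068 - 43852/(-2025476 - 31276/5) = 3049068 - 43852/(-10158656/5) = 3049068 - 43852*(-5)/10158656 = 3049068 - 1*(-54815/2539664) = 3049068 + 54815/2539664 = 7743608287967/2539664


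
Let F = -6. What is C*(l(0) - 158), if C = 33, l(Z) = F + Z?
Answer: -5412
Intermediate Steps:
l(Z) = -6 + Z
C*(l(0) - 158) = 33*((-6 + 0) - 158) = 33*(-6 - 158) = 33*(-164) = -5412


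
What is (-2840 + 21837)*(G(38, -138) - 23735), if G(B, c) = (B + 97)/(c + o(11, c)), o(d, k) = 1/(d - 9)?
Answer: -2254562233/5 ≈ -4.5091e+8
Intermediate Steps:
o(d, k) = 1/(-9 + d)
G(B, c) = (97 + B)/(1/2 + c) (G(B, c) = (B + 97)/(c + 1/(-9 + 11)) = (97 + B)/(c + 1/2) = (97 + B)/(1/2 + c))
(-2840 + 21837)*(G(38, -138) - 23735) = (-2840 + 21837)*(2*(97 + 38)/(1 + 2*(-138)) - 23735) = 18997*(2*135/(1 - 276) - 23735) = 18997*(2*135/(-275) - 23735) = 18997*(2*(-1/275)*135 - 23735) = 18997*(-54/55 - 23735) = 18997*(-1305479/55) = -2254562233/5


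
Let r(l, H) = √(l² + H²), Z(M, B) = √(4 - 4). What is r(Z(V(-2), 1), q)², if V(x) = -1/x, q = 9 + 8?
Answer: 289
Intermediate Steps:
q = 17
Z(M, B) = 0 (Z(M, B) = √0 = 0)
r(l, H) = √(H² + l²)
r(Z(V(-2), 1), q)² = (√(17² + 0²))² = (√(289 + 0))² = (√289)² = 17² = 289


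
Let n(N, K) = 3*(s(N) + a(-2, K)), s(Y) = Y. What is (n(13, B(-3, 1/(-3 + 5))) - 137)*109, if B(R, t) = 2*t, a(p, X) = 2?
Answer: -10028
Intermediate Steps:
n(N, K) = 6 + 3*N (n(N, K) = 3*(N + 2) = 3*(2 + N) = 6 + 3*N)
(n(13, B(-3, 1/(-3 + 5))) - 137)*109 = ((6 + 3*13) - 137)*109 = ((6 + 39) - 137)*109 = (45 - 137)*109 = -92*109 = -10028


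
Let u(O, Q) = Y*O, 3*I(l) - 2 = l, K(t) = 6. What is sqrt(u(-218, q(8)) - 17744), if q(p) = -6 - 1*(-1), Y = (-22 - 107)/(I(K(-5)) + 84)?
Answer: I*sqrt(294389810)/130 ≈ 131.98*I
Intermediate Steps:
I(l) = 2/3 + l/3
Y = -387/260 (Y = (-22 - 107)/((2/3 + (1/3)*6) + 84) = -129/((2/3 + 2) + 84) = -129/(8/3 + 84) = -129/260/3 = -129*3/260 = -387/260 ≈ -1.4885)
q(p) = -5 (q(p) = -6 + 1 = -5)
u(O, Q) = -387*O/260
sqrt(u(-218, q(8)) - 17744) = sqrt(-387/260*(-218) - 17744) = sqrt(42183/130 - 17744) = sqrt(-2264537/130) = I*sqrt(294389810)/130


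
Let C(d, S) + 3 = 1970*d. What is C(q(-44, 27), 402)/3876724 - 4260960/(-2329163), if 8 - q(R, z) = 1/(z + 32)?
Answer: 976756136018319/532741804018708 ≈ 1.8335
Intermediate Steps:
q(R, z) = 8 - 1/(32 + z) (q(R, z) = 8 - 1/(z + 32) = 8 - 1/(32 + z))
C(d, S) = -3 + 1970*d
C(q(-44, 27), 402)/3876724 - 4260960/(-2329163) = (-3 + 1970*((255 + 8*27)/(32 + 27)))/3876724 - 4260960/(-2329163) = (-3 + 1970*((255 + 216)/59))*(1/3876724) - 4260960*(-1/2329163) = (-3 + 1970*((1/59)*471))*(1/3876724) + 4260960/2329163 = (-3 + 1970*(471/59))*(1/3876724) + 4260960/2329163 = (-3 + 927870/59)*(1/3876724) + 4260960/2329163 = (927693/59)*(1/3876724) + 4260960/2329163 = 927693/228726716 + 4260960/2329163 = 976756136018319/532741804018708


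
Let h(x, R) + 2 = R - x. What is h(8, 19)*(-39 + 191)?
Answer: 1368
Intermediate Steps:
h(x, R) = -2 + R - x (h(x, R) = -2 + (R - x) = -2 + R - x)
h(8, 19)*(-39 + 191) = (-2 + 19 - 1*8)*(-39 + 191) = (-2 + 19 - 8)*152 = 9*152 = 1368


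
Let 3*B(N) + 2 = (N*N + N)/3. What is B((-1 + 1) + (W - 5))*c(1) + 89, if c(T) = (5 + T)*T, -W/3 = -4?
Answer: 367/3 ≈ 122.33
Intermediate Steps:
W = 12 (W = -3*(-4) = 12)
c(T) = T*(5 + T)
B(N) = -⅔ + N/9 + N²/9 (B(N) = -⅔ + ((N*N + N)/3)/3 = -⅔ + ((N² + N)*(⅓))/3 = -⅔ + ((N + N²)*(⅓))/3 = -⅔ + (N/3 + N²/3)/3 = -⅔ + (N/9 + N²/9) = -⅔ + N/9 + N²/9)
B((-1 + 1) + (W - 5))*c(1) + 89 = (-⅔ + ((-1 + 1) + (12 - 5))/9 + ((-1 + 1) + (12 - 5))²/9)*(1*(5 + 1)) + 89 = (-⅔ + (0 + 7)/9 + (0 + 7)²/9)*(1*6) + 89 = (-⅔ + (⅑)*7 + (⅑)*7²)*6 + 89 = (-⅔ + 7/9 + (⅑)*49)*6 + 89 = (-⅔ + 7/9 + 49/9)*6 + 89 = (50/9)*6 + 89 = 100/3 + 89 = 367/3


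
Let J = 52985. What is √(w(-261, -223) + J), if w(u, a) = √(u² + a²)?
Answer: √(52985 + 5*√4714) ≈ 230.93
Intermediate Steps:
w(u, a) = √(a² + u²)
√(w(-261, -223) + J) = √(√((-223)² + (-261)²) + 52985) = √(√(49729 + 68121) + 52985) = √(√117850 + 52985) = √(5*√4714 + 52985) = √(52985 + 5*√4714)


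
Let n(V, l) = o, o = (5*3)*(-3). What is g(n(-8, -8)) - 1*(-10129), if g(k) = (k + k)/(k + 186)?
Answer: 476033/47 ≈ 10128.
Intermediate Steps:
o = -45 (o = 15*(-3) = -45)
n(V, l) = -45
g(k) = 2*k/(186 + k) (g(k) = (2*k)/(186 + k) = 2*k/(186 + k))
g(n(-8, -8)) - 1*(-10129) = 2*(-45)/(186 - 45) - 1*(-10129) = 2*(-45)/141 + 10129 = 2*(-45)*(1/141) + 10129 = -30/47 + 10129 = 476033/47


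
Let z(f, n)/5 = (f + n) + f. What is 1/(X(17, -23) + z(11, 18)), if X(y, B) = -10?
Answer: 1/190 ≈ 0.0052632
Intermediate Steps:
z(f, n) = 5*n + 10*f (z(f, n) = 5*((f + n) + f) = 5*(n + 2*f) = 5*n + 10*f)
1/(X(17, -23) + z(11, 18)) = 1/(-10 + (5*18 + 10*11)) = 1/(-10 + (90 + 110)) = 1/(-10 + 200) = 1/190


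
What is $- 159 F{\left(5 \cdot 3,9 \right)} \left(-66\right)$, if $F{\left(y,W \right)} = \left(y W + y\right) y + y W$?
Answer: $25028190$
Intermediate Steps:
$F{\left(y,W \right)} = W y + y \left(y + W y\right)$ ($F{\left(y,W \right)} = \left(W y + y\right) y + W y = \left(y + W y\right) y + W y = y \left(y + W y\right) + W y = W y + y \left(y + W y\right)$)
$- 159 F{\left(5 \cdot 3,9 \right)} \left(-66\right) = - 159 \cdot 5 \cdot 3 \left(9 + 5 \cdot 3 + 9 \cdot 5 \cdot 3\right) \left(-66\right) = - 159 \cdot 15 \left(9 + 15 + 9 \cdot 15\right) \left(-66\right) = - 159 \cdot 15 \left(9 + 15 + 135\right) \left(-66\right) = - 159 \cdot 15 \cdot 159 \left(-66\right) = \left(-159\right) 2385 \left(-66\right) = \left(-379215\right) \left(-66\right) = 25028190$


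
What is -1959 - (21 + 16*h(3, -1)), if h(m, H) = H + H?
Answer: -1948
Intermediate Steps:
h(m, H) = 2*H
-1959 - (21 + 16*h(3, -1)) = -1959 - (21 + 16*(2*(-1))) = -1959 - (21 + 16*(-2)) = -1959 - (21 - 32) = -1959 - 1*(-11) = -1959 + 11 = -1948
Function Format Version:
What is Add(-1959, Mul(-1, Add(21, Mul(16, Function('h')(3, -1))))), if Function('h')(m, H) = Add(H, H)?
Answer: -1948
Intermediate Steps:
Function('h')(m, H) = Mul(2, H)
Add(-1959, Mul(-1, Add(21, Mul(16, Function('h')(3, -1))))) = Add(-1959, Mul(-1, Add(21, Mul(16, Mul(2, -1))))) = Add(-1959, Mul(-1, Add(21, Mul(16, -2)))) = Add(-1959, Mul(-1, Add(21, -32))) = Add(-1959, Mul(-1, -11)) = Add(-1959, 11) = -1948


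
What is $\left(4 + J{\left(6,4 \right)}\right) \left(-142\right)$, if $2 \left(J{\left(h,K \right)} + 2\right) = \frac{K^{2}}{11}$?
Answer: $- \frac{4260}{11} \approx -387.27$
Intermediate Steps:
$J{\left(h,K \right)} = -2 + \frac{K^{2}}{22}$ ($J{\left(h,K \right)} = -2 + \frac{K^{2} \cdot \frac{1}{11}}{2} = -2 + \frac{\frac{1}{11} K^{2}}{2} = -2 + \frac{K^{2}}{22}$)
$\left(4 + J{\left(6,4 \right)}\right) \left(-142\right) = \left(4 - \left(2 - \frac{4^{2}}{22}\right)\right) \left(-142\right) = \left(4 + \left(-2 + \frac{1}{22} \cdot 16\right)\right) \left(-142\right) = \left(4 + \left(-2 + \frac{8}{11}\right)\right) \left(-142\right) = \left(4 - \frac{14}{11}\right) \left(-142\right) = \frac{30}{11} \left(-142\right) = - \frac{4260}{11}$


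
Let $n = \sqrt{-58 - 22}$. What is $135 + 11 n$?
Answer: $135 + 44 i \sqrt{5} \approx 135.0 + 98.387 i$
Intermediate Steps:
$n = 4 i \sqrt{5}$ ($n = \sqrt{-80} = 4 i \sqrt{5} \approx 8.9443 i$)
$135 + 11 n = 135 + 11 \cdot 4 i \sqrt{5} = 135 + 44 i \sqrt{5}$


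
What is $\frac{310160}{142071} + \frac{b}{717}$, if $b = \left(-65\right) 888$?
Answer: $- \frac{2659317800}{33954969} \approx -78.319$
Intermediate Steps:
$b = -57720$
$\frac{310160}{142071} + \frac{b}{717} = \frac{310160}{142071} - \frac{57720}{717} = 310160 \cdot \frac{1}{142071} - \frac{19240}{239} = \frac{310160}{142071} - \frac{19240}{239} = - \frac{2659317800}{33954969}$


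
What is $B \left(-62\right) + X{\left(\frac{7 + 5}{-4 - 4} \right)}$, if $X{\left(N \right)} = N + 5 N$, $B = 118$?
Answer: $-7325$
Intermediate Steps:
$X{\left(N \right)} = 6 N$
$B \left(-62\right) + X{\left(\frac{7 + 5}{-4 - 4} \right)} = 118 \left(-62\right) + 6 \frac{7 + 5}{-4 - 4} = -7316 + 6 \frac{12}{-8} = -7316 + 6 \cdot 12 \left(- \frac{1}{8}\right) = -7316 + 6 \left(- \frac{3}{2}\right) = -7316 - 9 = -7325$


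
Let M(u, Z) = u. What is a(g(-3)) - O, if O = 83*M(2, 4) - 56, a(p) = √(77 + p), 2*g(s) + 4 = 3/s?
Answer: -110 + √298/2 ≈ -101.37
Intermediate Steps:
g(s) = -2 + 3/(2*s) (g(s) = -2 + (3/s)/2 = -2 + 3/(2*s))
O = 110 (O = 83*2 - 56 = 166 - 56 = 110)
a(g(-3)) - O = √(77 + (-2 + (3/2)/(-3))) - 1*110 = √(77 + (-2 + (3/2)*(-⅓))) - 110 = √(77 + (-2 - ½)) - 110 = √(77 - 5/2) - 110 = √(149/2) - 110 = √298/2 - 110 = -110 + √298/2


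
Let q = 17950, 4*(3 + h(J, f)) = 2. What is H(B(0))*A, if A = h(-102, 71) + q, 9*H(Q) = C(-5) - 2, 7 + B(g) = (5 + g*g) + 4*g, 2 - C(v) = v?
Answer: 59825/6 ≈ 9970.8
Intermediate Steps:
h(J, f) = -5/2 (h(J, f) = -3 + (¼)*2 = -3 + ½ = -5/2)
C(v) = 2 - v
B(g) = -2 + g² + 4*g (B(g) = -7 + ((5 + g*g) + 4*g) = -7 + ((5 + g²) + 4*g) = -7 + (5 + g² + 4*g) = -2 + g² + 4*g)
H(Q) = 5/9 (H(Q) = ((2 - 1*(-5)) - 2)/9 = ((2 + 5) - 2)/9 = (7 - 2)/9 = (⅑)*5 = 5/9)
A = 35895/2 (A = -5/2 + 17950 = 35895/2 ≈ 17948.)
H(B(0))*A = (5/9)*(35895/2) = 59825/6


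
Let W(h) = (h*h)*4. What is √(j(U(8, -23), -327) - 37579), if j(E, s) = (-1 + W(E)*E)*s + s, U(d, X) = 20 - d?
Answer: I*√2297803 ≈ 1515.9*I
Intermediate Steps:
W(h) = 4*h² (W(h) = h²*4 = 4*h²)
j(E, s) = s + s*(-1 + 4*E³) (j(E, s) = (-1 + (4*E²)*E)*s + s = (-1 + 4*E³)*s + s = s*(-1 + 4*E³) + s = s + s*(-1 + 4*E³))
√(j(U(8, -23), -327) - 37579) = √(4*(-327)*(20 - 1*8)³ - 37579) = √(4*(-327)*(20 - 8)³ - 37579) = √(4*(-327)*12³ - 37579) = √(4*(-327)*1728 - 37579) = √(-2260224 - 37579) = √(-2297803) = I*√2297803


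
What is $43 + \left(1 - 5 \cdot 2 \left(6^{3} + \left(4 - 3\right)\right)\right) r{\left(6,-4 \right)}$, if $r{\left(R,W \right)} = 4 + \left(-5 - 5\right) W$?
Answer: $-95393$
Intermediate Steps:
$r{\left(R,W \right)} = 4 - 10 W$
$43 + \left(1 - 5 \cdot 2 \left(6^{3} + \left(4 - 3\right)\right)\right) r{\left(6,-4 \right)} = 43 + \left(1 - 5 \cdot 2 \left(6^{3} + \left(4 - 3\right)\right)\right) \left(4 - -40\right) = 43 + \left(1 - 5 \cdot 2 \left(216 + 1\right)\right) \left(4 + 40\right) = 43 + \left(1 - 5 \cdot 2 \cdot 217\right) 44 = 43 + \left(1 - 2170\right) 44 = 43 - 95436 = -95393$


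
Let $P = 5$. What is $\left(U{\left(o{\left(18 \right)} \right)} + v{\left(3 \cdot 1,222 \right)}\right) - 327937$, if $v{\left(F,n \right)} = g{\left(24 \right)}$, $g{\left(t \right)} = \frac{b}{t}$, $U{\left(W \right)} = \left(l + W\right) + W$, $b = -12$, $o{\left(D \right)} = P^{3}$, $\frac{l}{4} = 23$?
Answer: $- \frac{655191}{2} \approx -3.276 \cdot 10^{5}$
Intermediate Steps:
$l = 92$ ($l = 4 \cdot 23 = 92$)
$o{\left(D \right)} = 125$ ($o{\left(D \right)} = 5^{3} = 125$)
$U{\left(W \right)} = 92 + 2 W$ ($U{\left(W \right)} = \left(92 + W\right) + W = 92 + 2 W$)
$g{\left(t \right)} = - \frac{12}{t}$
$v{\left(F,n \right)} = - \frac{1}{2}$ ($v{\left(F,n \right)} = - \frac{12}{24} = \left(-12\right) \frac{1}{24} = - \frac{1}{2}$)
$\left(U{\left(o{\left(18 \right)} \right)} + v{\left(3 \cdot 1,222 \right)}\right) - 327937 = \left(\left(92 + 2 \cdot 125\right) - \frac{1}{2}\right) - 327937 = \left(\left(92 + 250\right) - \frac{1}{2}\right) - 327937 = \left(342 - \frac{1}{2}\right) - 327937 = \frac{683}{2} - 327937 = - \frac{655191}{2}$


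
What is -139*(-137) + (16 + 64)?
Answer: 19123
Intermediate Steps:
-139*(-137) + (16 + 64) = 19043 + 80 = 19123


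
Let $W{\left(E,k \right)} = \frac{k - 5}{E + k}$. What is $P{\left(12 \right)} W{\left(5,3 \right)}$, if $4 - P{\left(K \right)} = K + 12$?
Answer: $5$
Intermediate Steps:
$P{\left(K \right)} = -8 - K$ ($P{\left(K \right)} = 4 - \left(K + 12\right) = 4 - \left(12 + K\right) = -8 - K$)
$W{\left(E,k \right)} = \frac{-5 + k}{E + k}$
$P{\left(12 \right)} W{\left(5,3 \right)} = \left(-8 - 12\right) \frac{-5 + 3}{5 + 3} = \left(-8 - 12\right) \frac{1}{8} \left(-2\right) = - 20 \cdot \frac{1}{8} \left(-2\right) = \left(-20\right) \left(- \frac{1}{4}\right) = 5$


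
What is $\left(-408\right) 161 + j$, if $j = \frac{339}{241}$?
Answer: $- \frac{15830469}{241} \approx -65687.0$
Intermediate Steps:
$j = \frac{339}{241}$ ($j = 339 \cdot \frac{1}{241} = \frac{339}{241} \approx 1.4066$)
$\left(-408\right) 161 + j = \left(-408\right) 161 + \frac{339}{241} = -65688 + \frac{339}{241} = - \frac{15830469}{241}$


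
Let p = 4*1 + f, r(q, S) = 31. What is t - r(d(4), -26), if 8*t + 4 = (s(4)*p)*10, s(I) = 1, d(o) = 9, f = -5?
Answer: -131/4 ≈ -32.750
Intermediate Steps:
p = -1 (p = 4*1 - 5 = 4 - 5 = -1)
t = -7/4 (t = -½ + ((1*(-1))*10)/8 = -½ + (-1*10)/8 = -½ + (⅛)*(-10) = -½ - 5/4 = -7/4 ≈ -1.7500)
t - r(d(4), -26) = -7/4 - 1*31 = -7/4 - 31 = -131/4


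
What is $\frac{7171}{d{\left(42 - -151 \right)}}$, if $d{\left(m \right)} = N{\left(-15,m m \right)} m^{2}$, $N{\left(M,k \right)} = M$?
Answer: $- \frac{7171}{558735} \approx -0.012834$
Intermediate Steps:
$d{\left(m \right)} = - 15 m^{2}$
$\frac{7171}{d{\left(42 - -151 \right)}} = \frac{7171}{\left(-15\right) \left(42 - -151\right)^{2}} = \frac{7171}{\left(-15\right) \left(42 + 151\right)^{2}} = \frac{7171}{\left(-15\right) 193^{2}} = \frac{7171}{\left(-15\right) 37249} = \frac{7171}{-558735} = 7171 \left(- \frac{1}{558735}\right) = - \frac{7171}{558735}$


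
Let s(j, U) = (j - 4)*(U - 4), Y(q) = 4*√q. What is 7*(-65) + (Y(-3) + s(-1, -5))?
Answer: -410 + 4*I*√3 ≈ -410.0 + 6.9282*I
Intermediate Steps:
s(j, U) = (-4 + U)*(-4 + j) (s(j, U) = (-4 + j)*(-4 + U) = (-4 + U)*(-4 + j))
7*(-65) + (Y(-3) + s(-1, -5)) = 7*(-65) + (4*√(-3) + (16 - 4*(-5) - 4*(-1) - 5*(-1))) = -455 + (4*(I*√3) + (16 + 20 + 4 + 5)) = -455 + (4*I*√3 + 45) = -455 + (45 + 4*I*√3) = -410 + 4*I*√3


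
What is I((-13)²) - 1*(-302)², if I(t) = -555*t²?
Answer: -15942559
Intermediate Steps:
I((-13)²) - 1*(-302)² = -555*((-13)²)² - 1*(-302)² = -555*169² - 1*91204 = -555*28561 - 91204 = -15851355 - 91204 = -15942559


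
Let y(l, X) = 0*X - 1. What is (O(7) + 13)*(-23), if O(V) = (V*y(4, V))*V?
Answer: 828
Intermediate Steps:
y(l, X) = -1 (y(l, X) = 0 - 1 = -1)
O(V) = -V² (O(V) = (V*(-1))*V = (-V)*V = -V²)
(O(7) + 13)*(-23) = (-1*7² + 13)*(-23) = (-1*49 + 13)*(-23) = (-49 + 13)*(-23) = -36*(-23) = 828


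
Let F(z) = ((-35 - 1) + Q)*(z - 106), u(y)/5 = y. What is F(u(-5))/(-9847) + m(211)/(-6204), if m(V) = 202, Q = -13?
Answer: -20906285/30545394 ≈ -0.68443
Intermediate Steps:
u(y) = 5*y
F(z) = 5194 - 49*z (F(z) = ((-35 - 1) - 13)*(z - 106) = (-36 - 13)*(-106 + z) = -49*(-106 + z) = 5194 - 49*z)
F(u(-5))/(-9847) + m(211)/(-6204) = (5194 - 245*(-5))/(-9847) + 202/(-6204) = (5194 - 49*(-25))*(-1/9847) + 202*(-1/6204) = (5194 + 1225)*(-1/9847) - 101/3102 = 6419*(-1/9847) - 101/3102 = -6419/9847 - 101/3102 = -20906285/30545394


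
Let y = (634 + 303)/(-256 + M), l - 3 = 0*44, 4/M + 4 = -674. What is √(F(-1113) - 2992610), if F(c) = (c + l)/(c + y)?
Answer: 5*I*√124913328076932652470/32303487 ≈ 1729.9*I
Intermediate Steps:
M = -2/339 (M = 4/(-4 - 674) = 4/(-678) = 4*(-1/678) = -2/339 ≈ -0.0058997)
l = 3 (l = 3 + 0*44 = 3 + 0 = 3)
y = -317643/86786 (y = (634 + 303)/(-256 - 2/339) = 937/(-86786/339) = 937*(-339/86786) = -317643/86786 ≈ -3.6601)
F(c) = (3 + c)/(-317643/86786 + c) (F(c) = (c + 3)/(c - 317643/86786) = (3 + c)/(-317643/86786 + c))
√(F(-1113) - 2992610) = √(86786*(3 - 1113)/(-317643 + 86786*(-1113)) - 2992610) = √(86786*(-1110)/(-317643 - 96592818) - 2992610) = √(86786*(-1110)/(-96910461) - 2992610) = √(86786*(-1/96910461)*(-1110) - 2992610) = √(32110820/32303487 - 2992610) = √(-96671706120250/32303487) = 5*I*√124913328076932652470/32303487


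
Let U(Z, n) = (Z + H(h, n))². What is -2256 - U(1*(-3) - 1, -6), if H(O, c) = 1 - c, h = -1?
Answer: -2265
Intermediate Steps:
U(Z, n) = (1 + Z - n)² (U(Z, n) = (Z + (1 - n))² = (1 + Z - n)²)
-2256 - U(1*(-3) - 1, -6) = -2256 - (1 + (1*(-3) - 1) - 1*(-6))² = -2256 - (1 + (-3 - 1) + 6)² = -2256 - (1 - 4 + 6)² = -2256 - 1*3² = -2256 - 1*9 = -2256 - 9 = -2265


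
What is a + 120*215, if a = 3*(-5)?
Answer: 25785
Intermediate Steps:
a = -15
a + 120*215 = -15 + 120*215 = -15 + 25800 = 25785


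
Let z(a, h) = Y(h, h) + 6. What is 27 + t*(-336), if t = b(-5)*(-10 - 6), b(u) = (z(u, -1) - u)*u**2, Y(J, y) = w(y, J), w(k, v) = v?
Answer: 1344027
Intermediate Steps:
Y(J, y) = J
z(a, h) = 6 + h (z(a, h) = h + 6 = 6 + h)
b(u) = u**2*(5 - u) (b(u) = ((6 - 1) - u)*u**2 = (5 - u)*u**2 = u**2*(5 - u))
t = -4000 (t = ((-5)**2*(5 - 1*(-5)))*(-10 - 6) = (25*(5 + 5))*(-16) = (25*10)*(-16) = 250*(-16) = -4000)
27 + t*(-336) = 27 - 4000*(-336) = 27 + 1344000 = 1344027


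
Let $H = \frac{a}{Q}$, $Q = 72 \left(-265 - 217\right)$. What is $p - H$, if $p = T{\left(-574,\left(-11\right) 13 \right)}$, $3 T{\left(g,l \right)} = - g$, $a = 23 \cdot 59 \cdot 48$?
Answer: $\frac{139691}{723} \approx 193.21$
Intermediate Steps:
$Q = -34704$ ($Q = 72 \left(-482\right) = -34704$)
$a = 65136$ ($a = 1357 \cdot 48 = 65136$)
$T{\left(g,l \right)} = - \frac{g}{3}$ ($T{\left(g,l \right)} = \frac{\left(-1\right) g}{3} = - \frac{g}{3}$)
$p = \frac{574}{3}$ ($p = \left(- \frac{1}{3}\right) \left(-574\right) = \frac{574}{3} \approx 191.33$)
$H = - \frac{1357}{723}$ ($H = \frac{65136}{-34704} = 65136 \left(- \frac{1}{34704}\right) = - \frac{1357}{723} \approx -1.8769$)
$p - H = \frac{574}{3} - - \frac{1357}{723} = \frac{574}{3} + \frac{1357}{723} = \frac{139691}{723}$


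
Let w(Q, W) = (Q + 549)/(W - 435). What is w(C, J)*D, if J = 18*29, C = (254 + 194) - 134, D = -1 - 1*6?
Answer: -6041/87 ≈ -69.437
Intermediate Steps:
D = -7 (D = -1 - 6 = -7)
C = 314 (C = 448 - 134 = 314)
J = 522
w(Q, W) = (549 + Q)/(-435 + W)
w(C, J)*D = ((549 + 314)/(-435 + 522))*(-7) = (863/87)*(-7) = -6041/87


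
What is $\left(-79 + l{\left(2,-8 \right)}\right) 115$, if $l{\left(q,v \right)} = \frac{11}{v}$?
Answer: $- \frac{73945}{8} \approx -9243.1$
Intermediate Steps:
$\left(-79 + l{\left(2,-8 \right)}\right) 115 = \left(-79 + \frac{11}{-8}\right) 115 = \left(-79 + 11 \left(- \frac{1}{8}\right)\right) 115 = \left(-79 - \frac{11}{8}\right) 115 = \left(- \frac{643}{8}\right) 115 = - \frac{73945}{8}$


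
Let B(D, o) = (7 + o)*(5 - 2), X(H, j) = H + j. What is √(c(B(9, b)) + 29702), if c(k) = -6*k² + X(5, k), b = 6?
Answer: 2*√5155 ≈ 143.60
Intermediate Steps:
B(D, o) = 21 + 3*o (B(D, o) = (7 + o)*3 = 21 + 3*o)
c(k) = 5 + k - 6*k² (c(k) = -6*k² + (5 + k) = 5 + k - 6*k²)
√(c(B(9, b)) + 29702) = √((5 + (21 + 3*6) - 6*(21 + 3*6)²) + 29702) = √((5 + (21 + 18) - 6*(21 + 18)²) + 29702) = √((5 + 39 - 6*39²) + 29702) = √((5 + 39 - 6*1521) + 29702) = √((5 + 39 - 9126) + 29702) = √(-9082 + 29702) = √20620 = 2*√5155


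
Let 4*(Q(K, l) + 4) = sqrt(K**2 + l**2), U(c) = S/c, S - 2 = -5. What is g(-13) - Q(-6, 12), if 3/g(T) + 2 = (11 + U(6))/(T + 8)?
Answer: 134/41 - 3*sqrt(5)/2 ≈ -0.085809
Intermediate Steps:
S = -3 (S = 2 - 5 = -3)
U(c) = -3/c
g(T) = 3/(-2 + 21/(2*(8 + T))) (g(T) = 3/(-2 + (11 - 3/6)/(T + 8)) = 3/(-2 + (11 - 3*1/6)/(8 + T)) = 3/(-2 + (11 - 1/2)/(8 + T)) = 3/(-2 + 21/(2*(8 + T))))
Q(K, l) = -4 + sqrt(K**2 + l**2)/4
g(-13) - Q(-6, 12) = 6*(-8 - 1*(-13))/(11 + 4*(-13)) - (-4 + sqrt((-6)**2 + 12**2)/4) = 6*(-8 + 13)/(11 - 52) - (-4 + sqrt(36 + 144)/4) = 6*5/(-41) - (-4 + sqrt(180)/4) = 6*(-1/41)*5 - (-4 + (6*sqrt(5))/4) = -30/41 - (-4 + 3*sqrt(5)/2) = -30/41 + (4 - 3*sqrt(5)/2) = 134/41 - 3*sqrt(5)/2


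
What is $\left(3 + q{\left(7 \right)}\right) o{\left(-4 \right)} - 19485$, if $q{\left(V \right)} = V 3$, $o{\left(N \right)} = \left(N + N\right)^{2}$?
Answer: $-17949$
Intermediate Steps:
$o{\left(N \right)} = 4 N^{2}$ ($o{\left(N \right)} = \left(2 N\right)^{2} = 4 N^{2}$)
$q{\left(V \right)} = 3 V$
$\left(3 + q{\left(7 \right)}\right) o{\left(-4 \right)} - 19485 = \left(3 + 3 \cdot 7\right) 4 \left(-4\right)^{2} - 19485 = \left(3 + 21\right) 4 \cdot 16 - 19485 = 24 \cdot 64 - 19485 = 1536 - 19485 = -17949$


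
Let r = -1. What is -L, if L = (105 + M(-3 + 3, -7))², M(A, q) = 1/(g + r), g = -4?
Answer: -274576/25 ≈ -10983.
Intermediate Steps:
M(A, q) = -⅕ (M(A, q) = 1/(-4 - 1) = 1/(-5) = -⅕)
L = 274576/25 (L = (105 - ⅕)² = (524/5)² = 274576/25 ≈ 10983.)
-L = -1*274576/25 = -274576/25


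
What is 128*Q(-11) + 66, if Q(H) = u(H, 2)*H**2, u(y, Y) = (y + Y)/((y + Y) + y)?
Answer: 35178/5 ≈ 7035.6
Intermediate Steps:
u(y, Y) = (Y + y)/(Y + 2*y) (u(y, Y) = (Y + y)/((Y + y) + y) = (Y + y)/(Y + 2*y))
Q(H) = H**2*(2 + H)/(2 + 2*H) (Q(H) = ((2 + H)/(2 + 2*H))*H**2 = H**2*(2 + H)/(2 + 2*H))
128*Q(-11) + 66 = 128*((1/2)*(-11)**2*(2 - 11)/(1 - 11)) + 66 = 128*((1/2)*121*(-9)/(-10)) + 66 = 128*((1/2)*121*(-1/10)*(-9)) + 66 = 128*(1089/20) + 66 = 34848/5 + 66 = 35178/5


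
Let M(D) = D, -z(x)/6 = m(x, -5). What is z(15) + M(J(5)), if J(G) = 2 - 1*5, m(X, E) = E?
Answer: 27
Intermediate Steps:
J(G) = -3 (J(G) = 2 - 5 = -3)
z(x) = 30 (z(x) = -6*(-5) = 30)
z(15) + M(J(5)) = 30 - 3 = 27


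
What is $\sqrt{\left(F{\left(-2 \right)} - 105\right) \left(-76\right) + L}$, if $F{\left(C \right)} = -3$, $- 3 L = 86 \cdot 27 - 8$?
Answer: $\frac{\sqrt{66930}}{3} \approx 86.236$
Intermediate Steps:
$L = - \frac{2314}{3}$ ($L = - \frac{86 \cdot 27 - 8}{3} = - \frac{2322 - 8}{3} = \left(- \frac{1}{3}\right) 2314 = - \frac{2314}{3} \approx -771.33$)
$\sqrt{\left(F{\left(-2 \right)} - 105\right) \left(-76\right) + L} = \sqrt{\left(-3 - 105\right) \left(-76\right) - \frac{2314}{3}} = \sqrt{\left(-108\right) \left(-76\right) - \frac{2314}{3}} = \sqrt{8208 - \frac{2314}{3}} = \sqrt{\frac{22310}{3}} = \frac{\sqrt{66930}}{3}$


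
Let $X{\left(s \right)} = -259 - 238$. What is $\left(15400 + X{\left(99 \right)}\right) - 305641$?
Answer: $-290738$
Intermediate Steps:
$X{\left(s \right)} = -497$ ($X{\left(s \right)} = -259 - 238 = -497$)
$\left(15400 + X{\left(99 \right)}\right) - 305641 = \left(15400 - 497\right) - 305641 = 14903 - 305641 = -290738$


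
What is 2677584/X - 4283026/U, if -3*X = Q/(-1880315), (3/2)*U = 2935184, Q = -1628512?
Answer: -1385416721350993809/149374448944 ≈ -9.2748e+6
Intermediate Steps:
U = 5870368/3 (U = (⅔)*2935184 = 5870368/3 ≈ 1.9568e+6)
X = -1628512/5640945 (X = -(-1628512)/(3*(-1880315)) = -(-1628512)*(-1)/(3*1880315) = -⅓*1628512/1880315 = -1628512/5640945 ≈ -0.28869)
2677584/X - 4283026/U = 2677584/(-1628512/5640945) - 4283026/5870368/3 = 2677584*(-5640945/1628512) - 4283026*3/5870368 = -944006504805/101782 - 6424539/2935184 = -1385416721350993809/149374448944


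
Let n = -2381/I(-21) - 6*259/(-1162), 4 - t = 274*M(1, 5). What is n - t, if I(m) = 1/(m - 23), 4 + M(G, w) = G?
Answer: 8626965/83 ≈ 1.0394e+5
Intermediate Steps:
M(G, w) = -4 + G
I(m) = 1/(-23 + m)
t = 826 (t = 4 - 274*(-4 + 1) = 4 - 274*(-3) = 4 - 1*(-822) = 4 + 822 = 826)
n = 8695523/83 (n = -2381/(1/(-23 - 21)) - 6*259/(-1162) = -2381/(1/(-44)) - 1554*(-1/1162) = -2381/(-1/44) + 111/83 = -2381*(-44) + 111/83 = 104764 + 111/83 = 8695523/83 ≈ 1.0477e+5)
n - t = 8695523/83 - 1*826 = 8695523/83 - 826 = 8626965/83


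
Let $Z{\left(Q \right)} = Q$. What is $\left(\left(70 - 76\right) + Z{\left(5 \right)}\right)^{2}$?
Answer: $1$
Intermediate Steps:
$\left(\left(70 - 76\right) + Z{\left(5 \right)}\right)^{2} = \left(\left(70 - 76\right) + 5\right)^{2} = \left(-6 + 5\right)^{2} = \left(-1\right)^{2} = 1$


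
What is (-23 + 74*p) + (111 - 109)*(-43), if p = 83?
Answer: 6033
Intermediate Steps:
(-23 + 74*p) + (111 - 109)*(-43) = (-23 + 74*83) + (111 - 109)*(-43) = (-23 + 6142) + 2*(-43) = 6119 - 86 = 6033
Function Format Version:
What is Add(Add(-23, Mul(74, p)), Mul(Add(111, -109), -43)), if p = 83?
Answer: 6033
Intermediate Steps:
Add(Add(-23, Mul(74, p)), Mul(Add(111, -109), -43)) = Add(Add(-23, Mul(74, 83)), Mul(Add(111, -109), -43)) = Add(Add(-23, 6142), Mul(2, -43)) = Add(6119, -86) = 6033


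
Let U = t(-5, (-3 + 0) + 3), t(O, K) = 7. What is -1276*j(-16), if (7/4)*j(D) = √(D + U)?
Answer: -15312*I/7 ≈ -2187.4*I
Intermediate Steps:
U = 7
j(D) = 4*√(7 + D)/7 (j(D) = 4*√(D + 7)/7 = 4*√(7 + D)/7)
-1276*j(-16) = -5104*√(7 - 16)/7 = -5104*√(-9)/7 = -5104*3*I/7 = -15312*I/7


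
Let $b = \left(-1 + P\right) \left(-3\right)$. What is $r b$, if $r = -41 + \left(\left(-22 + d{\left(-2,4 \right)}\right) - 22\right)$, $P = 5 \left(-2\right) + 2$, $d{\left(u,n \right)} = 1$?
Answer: $-2268$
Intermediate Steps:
$P = -8$ ($P = -10 + 2 = -8$)
$b = 27$ ($b = \left(-1 - 8\right) \left(-3\right) = \left(-9\right) \left(-3\right) = 27$)
$r = -84$ ($r = -41 + \left(\left(-22 + 1\right) - 22\right) = -41 - 43 = -84$)
$r b = \left(-84\right) 27 = -2268$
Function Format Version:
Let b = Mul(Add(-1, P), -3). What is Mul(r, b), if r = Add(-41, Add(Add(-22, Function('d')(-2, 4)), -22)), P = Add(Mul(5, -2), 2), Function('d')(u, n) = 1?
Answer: -2268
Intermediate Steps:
P = -8 (P = Add(-10, 2) = -8)
b = 27 (b = Mul(Add(-1, -8), -3) = Mul(-9, -3) = 27)
r = -84 (r = Add(-41, Add(Add(-22, 1), -22)) = Add(-41, Add(-21, -22)) = Add(-41, -43) = -84)
Mul(r, b) = Mul(-84, 27) = -2268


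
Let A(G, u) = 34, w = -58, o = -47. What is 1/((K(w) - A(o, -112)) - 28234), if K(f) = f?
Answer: -1/28326 ≈ -3.5303e-5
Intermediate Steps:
1/((K(w) - A(o, -112)) - 28234) = 1/((-58 - 1*34) - 28234) = 1/((-58 - 34) - 28234) = 1/(-92 - 28234) = 1/(-28326) = -1/28326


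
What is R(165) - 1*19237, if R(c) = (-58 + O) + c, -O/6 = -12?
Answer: -19058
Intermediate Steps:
O = 72 (O = -6*(-12) = 72)
R(c) = 14 + c (R(c) = (-58 + 72) + c = 14 + c)
R(165) - 1*19237 = (14 + 165) - 1*19237 = 179 - 19237 = -19058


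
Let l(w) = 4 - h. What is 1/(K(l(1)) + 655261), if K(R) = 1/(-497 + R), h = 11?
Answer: 504/330251543 ≈ 1.5261e-6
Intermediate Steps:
l(w) = -7 (l(w) = 4 - 1*11 = 4 - 11 = -7)
1/(K(l(1)) + 655261) = 1/(1/(-497 - 7) + 655261) = 1/(1/(-504) + 655261) = 1/(-1/504 + 655261) = 1/(330251543/504) = 504/330251543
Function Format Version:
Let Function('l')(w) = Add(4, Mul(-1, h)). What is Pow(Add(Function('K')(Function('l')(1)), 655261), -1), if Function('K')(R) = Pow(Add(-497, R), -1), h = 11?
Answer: Rational(504, 330251543) ≈ 1.5261e-6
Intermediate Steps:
Function('l')(w) = -7 (Function('l')(w) = Add(4, Mul(-1, 11)) = Add(4, -11) = -7)
Pow(Add(Function('K')(Function('l')(1)), 655261), -1) = Pow(Add(Pow(Add(-497, -7), -1), 655261), -1) = Pow(Add(Pow(-504, -1), 655261), -1) = Pow(Add(Rational(-1, 504), 655261), -1) = Pow(Rational(330251543, 504), -1) = Rational(504, 330251543)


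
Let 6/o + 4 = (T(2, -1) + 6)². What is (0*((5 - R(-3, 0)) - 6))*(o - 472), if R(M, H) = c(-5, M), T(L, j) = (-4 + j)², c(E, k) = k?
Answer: 0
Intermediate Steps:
R(M, H) = M
o = 2/319 (o = 6/(-4 + ((-4 - 1)² + 6)²) = 6/(-4 + ((-5)² + 6)²) = 6/(-4 + (25 + 6)²) = 6/(-4 + 31²) = 6/(-4 + 961) = 6/957 = 6*(1/957) = 2/319 ≈ 0.0062696)
(0*((5 - R(-3, 0)) - 6))*(o - 472) = (0*((5 - 1*(-3)) - 6))*(2/319 - 472) = (0*((5 + 3) - 6))*(-150566/319) = (0*(8 - 6))*(-150566/319) = (0*2)*(-150566/319) = 0*(-150566/319) = 0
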